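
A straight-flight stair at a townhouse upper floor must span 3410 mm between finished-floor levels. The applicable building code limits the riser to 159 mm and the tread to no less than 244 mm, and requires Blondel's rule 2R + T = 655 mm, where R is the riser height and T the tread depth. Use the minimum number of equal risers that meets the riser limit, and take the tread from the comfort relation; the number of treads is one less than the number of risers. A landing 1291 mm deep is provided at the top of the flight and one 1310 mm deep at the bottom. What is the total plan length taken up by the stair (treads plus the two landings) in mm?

9846 mm

At most 159 each: 3410/159 = 21.45, giving 22 risers.
Each riser is 3410/22 = 155 mm (≤ 159 mm).
From 2R + T = 655: T = 655 − 310 = 345 mm.
Going = (22 − 1) × 345 = 7245 mm.
Enclosure = 7245 + 1291 + 1310 = 9846 mm.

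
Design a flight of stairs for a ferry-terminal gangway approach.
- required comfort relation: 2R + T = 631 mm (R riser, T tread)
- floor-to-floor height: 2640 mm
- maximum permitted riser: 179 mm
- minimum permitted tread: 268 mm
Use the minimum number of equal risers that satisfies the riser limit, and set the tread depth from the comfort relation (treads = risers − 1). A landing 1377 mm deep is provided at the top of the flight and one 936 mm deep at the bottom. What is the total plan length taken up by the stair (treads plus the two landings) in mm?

2640 / 179 = 14.75, so 15 risers are needed.
Each riser is 2640/15 = 176 mm (≤ 179 mm).
Tread T = 631 − 2 × 176 = 279 mm (≥ 268 mm).
Going = (15 − 1) × 279 = 3906 mm.
Enclosure = 3906 + 1377 + 936 = 6219 mm.

6219 mm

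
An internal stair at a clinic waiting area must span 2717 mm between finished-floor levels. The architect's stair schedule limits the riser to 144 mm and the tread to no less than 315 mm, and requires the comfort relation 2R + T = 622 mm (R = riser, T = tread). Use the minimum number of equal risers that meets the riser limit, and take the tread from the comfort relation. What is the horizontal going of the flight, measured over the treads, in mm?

6048 mm

2717 / 144 = 18.868 → round up to 19 risers.
Riser R = 2717 / 19 = 143 mm, within the 144 mm limit.
Tread T = 622 − 2 × 143 = 336 mm (≥ 315 mm).
Treads = 19 − 1 = 18; going = 18 × 336 = 6048 mm.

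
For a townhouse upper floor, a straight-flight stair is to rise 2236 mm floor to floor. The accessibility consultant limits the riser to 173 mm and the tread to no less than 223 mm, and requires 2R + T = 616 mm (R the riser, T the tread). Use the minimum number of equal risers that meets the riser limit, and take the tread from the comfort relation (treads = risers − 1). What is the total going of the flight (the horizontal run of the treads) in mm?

2236 / 173 = 12.92, so 13 risers are needed.
Each riser is 2236/13 = 172 mm (≤ 173 mm).
T = 616 − 2·172 = 272 mm, which satisfies the 223 mm minimum.
Treads = 13 − 1 = 12; going = 12 × 272 = 3264 mm.

3264 mm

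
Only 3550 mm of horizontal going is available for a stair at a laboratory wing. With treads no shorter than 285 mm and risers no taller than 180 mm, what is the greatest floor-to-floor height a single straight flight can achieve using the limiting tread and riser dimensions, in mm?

Treads that fit: ⌊3550 / 285⌋ = 12.
Risers = treads + 1 = 13.
Maximum height = 13 × 180 = 2340 mm.

2340 mm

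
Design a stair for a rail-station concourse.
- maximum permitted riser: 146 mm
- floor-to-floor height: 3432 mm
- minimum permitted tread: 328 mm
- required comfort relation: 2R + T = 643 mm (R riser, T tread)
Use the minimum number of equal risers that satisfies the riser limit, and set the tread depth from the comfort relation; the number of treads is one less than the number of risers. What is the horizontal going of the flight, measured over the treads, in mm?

At most 146 each: 3432/146 = 23.51, giving 24 risers.
R = 3432 ÷ 24 = 143 mm.
T = 643 − 2·143 = 357 mm, which satisfies the 328 mm minimum.
24 risers give 23 treads; going = 23 × 357 = 8211 mm.

8211 mm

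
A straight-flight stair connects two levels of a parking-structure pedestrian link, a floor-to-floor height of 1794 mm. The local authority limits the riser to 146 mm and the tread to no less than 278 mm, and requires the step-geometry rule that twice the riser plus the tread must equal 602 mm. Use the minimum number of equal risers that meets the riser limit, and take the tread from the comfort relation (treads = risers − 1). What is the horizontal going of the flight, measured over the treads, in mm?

1794 / 146 = 12.288 → round up to 13 risers.
Riser R = 1794 / 13 = 138 mm, within the 146 mm limit.
From 2R + T = 602: T = 602 − 276 = 326 mm.
13 risers give 12 treads; going = 12 × 326 = 3912 mm.

3912 mm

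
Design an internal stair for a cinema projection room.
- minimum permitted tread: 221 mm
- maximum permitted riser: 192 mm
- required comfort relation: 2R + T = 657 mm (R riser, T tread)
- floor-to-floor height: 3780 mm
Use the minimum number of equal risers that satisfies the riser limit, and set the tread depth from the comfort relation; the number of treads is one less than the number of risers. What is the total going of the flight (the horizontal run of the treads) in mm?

At most 192 each: 3780/192 = 19.69, giving 20 risers.
R = 3780 ÷ 20 = 189 mm.
Tread T = 657 − 2 × 189 = 279 mm (≥ 221 mm).
Going = (20 − 1) × 279 = 5301 mm.

5301 mm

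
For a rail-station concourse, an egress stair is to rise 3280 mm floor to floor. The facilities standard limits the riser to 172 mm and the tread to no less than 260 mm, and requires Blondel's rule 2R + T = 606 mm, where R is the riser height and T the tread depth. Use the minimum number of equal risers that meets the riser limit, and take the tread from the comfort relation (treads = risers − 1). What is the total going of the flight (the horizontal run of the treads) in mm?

5282 mm

At most 172 each: 3280/172 = 19.07, giving 20 risers.
Riser R = 3280 / 20 = 164 mm, within the 172 mm limit.
T = 606 − 2·164 = 278 mm, which satisfies the 260 mm minimum.
20 risers give 19 treads; going = 19 × 278 = 5282 mm.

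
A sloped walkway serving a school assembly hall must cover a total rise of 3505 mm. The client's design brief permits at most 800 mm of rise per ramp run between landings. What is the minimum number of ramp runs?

5 runs

At most 800 each: 3505/800 = 4.38, giving 5 ramp runs.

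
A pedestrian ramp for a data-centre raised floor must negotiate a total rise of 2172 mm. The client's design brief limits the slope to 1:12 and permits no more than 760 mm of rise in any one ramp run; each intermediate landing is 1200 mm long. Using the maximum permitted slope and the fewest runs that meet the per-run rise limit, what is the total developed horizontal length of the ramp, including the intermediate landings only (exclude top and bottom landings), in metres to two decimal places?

2172 / 760 = 2.86, so 3 ramp runs are needed. That means 2 intermediate landings.
Ramp run (horizontal) at 1:12: 2172 × 12 = 26064 mm.
2 intermediate landings contribute 2 × 1200 = 2400 mm.
Developed length = 26064 + 2400 = 28464 mm.
= 28.46 m.

28.46 m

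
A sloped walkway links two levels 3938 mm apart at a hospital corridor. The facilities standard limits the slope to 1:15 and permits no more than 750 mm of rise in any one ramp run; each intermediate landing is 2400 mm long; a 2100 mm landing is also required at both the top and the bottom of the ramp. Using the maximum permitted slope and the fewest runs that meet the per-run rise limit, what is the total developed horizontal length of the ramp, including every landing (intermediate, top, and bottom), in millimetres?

At most 750 each: 3938/750 = 5.25, giving 6 ramp runs. That means 5 intermediate landings.
Horizontal run for 3938 mm of rise at 1:15 is 3938 × 15 = 59070 mm.
Intermediate landings: 5 × 2400 = 12000 mm.
Top and bottom landings: 2 × 2100 = 4200 mm.
Total = 59070 + 12000 + 4200 = 75270 mm.

75270 mm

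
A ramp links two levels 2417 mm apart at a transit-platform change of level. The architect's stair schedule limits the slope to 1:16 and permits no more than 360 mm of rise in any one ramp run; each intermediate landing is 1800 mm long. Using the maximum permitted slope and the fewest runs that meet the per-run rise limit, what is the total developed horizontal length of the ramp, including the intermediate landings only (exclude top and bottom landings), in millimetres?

49472 mm

At most 360 each: 2417/360 = 6.71, giving 7 ramp runs. That means 6 intermediate landings.
Ramp run (horizontal) at 1:16: 2417 × 16 = 38672 mm.
Intermediate landings: 6 × 1800 = 10800 mm.
Total developed length = 38672 + 10800 = 49472 mm.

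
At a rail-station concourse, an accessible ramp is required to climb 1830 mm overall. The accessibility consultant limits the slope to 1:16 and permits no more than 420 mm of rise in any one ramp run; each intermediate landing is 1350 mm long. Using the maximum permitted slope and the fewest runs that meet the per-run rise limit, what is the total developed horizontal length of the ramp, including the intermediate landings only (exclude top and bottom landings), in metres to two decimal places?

34.68 m

1830 / 420 = 4.36, so 5 ramp runs are needed. That means 4 intermediate landings.
Horizontal run for 1830 mm of rise at 1:16 is 1830 × 16 = 29280 mm.
4 intermediate landings contribute 4 × 1350 = 5400 mm.
Total developed length = 29280 + 5400 = 34680 mm.
= 34.68 m.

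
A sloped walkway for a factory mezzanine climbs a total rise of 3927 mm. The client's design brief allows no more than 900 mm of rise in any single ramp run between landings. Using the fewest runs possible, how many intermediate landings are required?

4 intermediate landings

At most 900 each: 3927/900 = 4.36, giving 5 ramp runs.
5 runs are separated by 4 intermediate landings.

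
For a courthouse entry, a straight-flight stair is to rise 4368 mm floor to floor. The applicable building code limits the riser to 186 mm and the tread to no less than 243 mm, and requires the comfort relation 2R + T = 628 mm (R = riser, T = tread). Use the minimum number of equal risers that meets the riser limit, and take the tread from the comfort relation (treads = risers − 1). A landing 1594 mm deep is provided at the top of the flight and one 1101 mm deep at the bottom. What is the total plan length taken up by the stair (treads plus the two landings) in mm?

⌈4368/186⌉ = 24 risers.
R = 4368 ÷ 24 = 182 mm.
From 2R + T = 628: T = 628 − 364 = 264 mm.
24 risers give 23 treads; going = 23 × 264 = 6072 mm.
Add landings: 6072 + 1594 + 1101 = 8767 mm.

8767 mm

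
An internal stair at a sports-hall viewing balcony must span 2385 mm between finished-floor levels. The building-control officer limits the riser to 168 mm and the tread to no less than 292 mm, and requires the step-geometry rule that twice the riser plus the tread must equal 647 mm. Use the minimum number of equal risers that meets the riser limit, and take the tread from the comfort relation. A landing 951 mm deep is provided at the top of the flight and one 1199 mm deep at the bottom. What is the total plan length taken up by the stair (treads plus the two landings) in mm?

⌈2385/168⌉ = 15 risers.
Each riser is 2385/15 = 159 mm (≤ 168 mm).
Tread T = 647 − 2 × 159 = 329 mm (≥ 292 mm).
Going = (15 − 1) × 329 = 4606 mm.
Add landings: 4606 + 951 + 1199 = 6756 mm.

6756 mm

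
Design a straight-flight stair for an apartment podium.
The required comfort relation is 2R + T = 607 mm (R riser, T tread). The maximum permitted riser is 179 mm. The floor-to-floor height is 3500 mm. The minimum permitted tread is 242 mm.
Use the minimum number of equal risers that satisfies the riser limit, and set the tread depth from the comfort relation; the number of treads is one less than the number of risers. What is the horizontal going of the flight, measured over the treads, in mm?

3500 / 179 = 19.553 → round up to 20 risers.
Each riser is 3500/20 = 175 mm (≤ 179 mm).
T = 607 − 2·175 = 257 mm, which satisfies the 242 mm minimum.
Treads = 20 − 1 = 19; going = 19 × 257 = 4883 mm.

4883 mm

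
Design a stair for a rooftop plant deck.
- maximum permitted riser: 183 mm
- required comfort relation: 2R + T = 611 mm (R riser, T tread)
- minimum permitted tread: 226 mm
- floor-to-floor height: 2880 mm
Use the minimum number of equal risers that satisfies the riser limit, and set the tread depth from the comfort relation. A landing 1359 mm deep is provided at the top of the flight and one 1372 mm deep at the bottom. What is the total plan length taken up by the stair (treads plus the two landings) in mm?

6496 mm

⌈2880/183⌉ = 16 risers.
Riser R = 2880 / 16 = 180 mm, within the 183 mm limit.
Tread T = 611 − 2 × 180 = 251 mm (≥ 226 mm).
Going = (16 − 1) × 251 = 3765 mm.
Add landings: 3765 + 1359 + 1372 = 6496 mm.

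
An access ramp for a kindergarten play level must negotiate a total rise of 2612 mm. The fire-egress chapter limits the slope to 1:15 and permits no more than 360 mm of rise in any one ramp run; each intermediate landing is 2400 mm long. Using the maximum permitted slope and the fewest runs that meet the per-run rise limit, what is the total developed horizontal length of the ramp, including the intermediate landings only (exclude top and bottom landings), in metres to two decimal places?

55.98 m

At most 360 each: 2612/360 = 7.26, giving 8 ramp runs. That means 7 intermediate landings.
Horizontal run for 2612 mm of rise at 1:15 is 2612 × 15 = 39180 mm.
Intermediate landings: 7 × 2400 = 16800 mm.
Developed length = 39180 + 16800 = 55980 mm.
= 55.98 m.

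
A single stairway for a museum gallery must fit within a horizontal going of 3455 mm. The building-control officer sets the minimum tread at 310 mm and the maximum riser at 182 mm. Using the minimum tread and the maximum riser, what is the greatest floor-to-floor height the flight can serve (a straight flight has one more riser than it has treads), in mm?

2184 mm

3455 / 310 = 11.15, so 11 treads fit.
Risers = treads + 1 = 12.
Maximum height = 12 × 182 = 2184 mm.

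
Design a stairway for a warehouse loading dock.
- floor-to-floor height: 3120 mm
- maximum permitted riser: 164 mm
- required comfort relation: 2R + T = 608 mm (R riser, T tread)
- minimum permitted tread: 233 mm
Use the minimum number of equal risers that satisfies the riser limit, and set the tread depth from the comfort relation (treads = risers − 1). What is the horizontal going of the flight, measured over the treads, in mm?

3120 / 164 = 19.02, so 20 risers are needed.
R = 3120 ÷ 20 = 156 mm.
T = 608 − 2·156 = 296 mm, which satisfies the 233 mm minimum.
Going = (20 − 1) × 296 = 5624 mm.

5624 mm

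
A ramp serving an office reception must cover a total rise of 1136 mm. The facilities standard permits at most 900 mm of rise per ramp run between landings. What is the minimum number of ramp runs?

2 runs

1136 / 900 = 1.26, so 2 ramp runs are needed.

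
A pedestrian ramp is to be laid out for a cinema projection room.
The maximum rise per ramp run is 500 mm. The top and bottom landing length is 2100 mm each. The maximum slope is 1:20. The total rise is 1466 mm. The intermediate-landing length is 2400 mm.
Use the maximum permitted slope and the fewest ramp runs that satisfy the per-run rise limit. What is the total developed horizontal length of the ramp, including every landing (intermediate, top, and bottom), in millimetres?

38320 mm

1466 / 500 = 2.932 → round up to 3 ramp runs. That means 2 intermediate landings.
Ramp run (horizontal) at 1:20: 1466 × 20 = 29320 mm.
Intermediate landings: 2 × 2400 = 4800 mm.
Top and bottom landings: 2 × 2100 = 4200 mm.
Total = 29320 + 4800 + 4200 = 38320 mm.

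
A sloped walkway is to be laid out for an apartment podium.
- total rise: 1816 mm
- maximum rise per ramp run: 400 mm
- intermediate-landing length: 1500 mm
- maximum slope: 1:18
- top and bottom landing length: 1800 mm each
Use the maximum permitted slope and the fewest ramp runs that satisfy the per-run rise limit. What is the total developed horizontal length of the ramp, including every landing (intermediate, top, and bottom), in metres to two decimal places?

At most 400 each: 1816/400 = 4.54, giving 5 ramp runs. That means 4 intermediate landings.
Ramp run (horizontal) at 1:18: 1816 × 18 = 32688 mm.
Intermediate landings: 4 × 1500 = 6000 mm.
Top and bottom landings: 2 × 1800 = 3600 mm.
Total = 32688 + 6000 + 3600 = 42288 mm.
= 42.29 m.

42.29 m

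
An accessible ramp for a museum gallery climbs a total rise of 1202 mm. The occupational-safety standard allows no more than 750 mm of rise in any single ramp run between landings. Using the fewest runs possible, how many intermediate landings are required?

⌈1202/750⌉ = 2 ramp runs.
2 runs are separated by 1 intermediate landings.

1 intermediate landings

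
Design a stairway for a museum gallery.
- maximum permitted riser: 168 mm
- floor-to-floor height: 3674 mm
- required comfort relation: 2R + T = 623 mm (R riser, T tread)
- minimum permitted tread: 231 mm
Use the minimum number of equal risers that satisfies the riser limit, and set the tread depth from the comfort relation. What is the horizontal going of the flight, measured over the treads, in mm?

At most 168 each: 3674/168 = 21.87, giving 22 risers.
Each riser is 3674/22 = 167 mm (≤ 168 mm).
Tread T = 623 − 2 × 167 = 289 mm (≥ 231 mm).
Going = (22 − 1) × 289 = 6069 mm.

6069 mm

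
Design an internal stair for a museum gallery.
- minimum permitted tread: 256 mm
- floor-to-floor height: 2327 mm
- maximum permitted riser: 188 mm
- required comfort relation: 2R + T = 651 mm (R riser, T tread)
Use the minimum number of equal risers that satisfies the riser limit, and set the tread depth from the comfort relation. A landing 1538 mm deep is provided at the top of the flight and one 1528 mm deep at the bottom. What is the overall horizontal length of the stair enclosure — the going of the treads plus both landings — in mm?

6582 mm

2327 / 188 = 12.378 → round up to 13 risers.
Riser R = 2327 / 13 = 179 mm, within the 188 mm limit.
From 2R + T = 651: T = 651 − 358 = 293 mm.
13 risers give 12 treads; going = 12 × 293 = 3516 mm.
Add landings: 3516 + 1538 + 1528 = 6582 mm.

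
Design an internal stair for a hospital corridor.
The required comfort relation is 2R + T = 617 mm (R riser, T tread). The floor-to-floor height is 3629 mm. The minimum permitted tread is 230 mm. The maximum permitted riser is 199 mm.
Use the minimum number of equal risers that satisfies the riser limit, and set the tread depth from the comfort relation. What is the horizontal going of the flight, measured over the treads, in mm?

4230 mm

3629 / 199 = 18.24, so 19 risers are needed.
Each riser is 3629/19 = 191 mm (≤ 199 mm).
From 2R + T = 617: T = 617 − 382 = 235 mm.
19 risers give 18 treads; going = 18 × 235 = 4230 mm.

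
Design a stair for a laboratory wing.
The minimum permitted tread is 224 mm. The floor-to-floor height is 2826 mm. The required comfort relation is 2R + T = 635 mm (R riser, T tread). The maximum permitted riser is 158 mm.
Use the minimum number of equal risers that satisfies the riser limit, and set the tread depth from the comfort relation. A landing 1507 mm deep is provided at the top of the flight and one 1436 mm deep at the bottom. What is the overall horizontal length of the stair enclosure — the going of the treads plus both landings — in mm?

2826 / 158 = 17.886 → round up to 18 risers.
R = 2826 ÷ 18 = 157 mm.
Tread T = 635 − 2 × 157 = 321 mm (≥ 224 mm).
18 risers give 17 treads; going = 17 × 321 = 5457 mm.
Enclosure = 5457 + 1507 + 1436 = 8400 mm.

8400 mm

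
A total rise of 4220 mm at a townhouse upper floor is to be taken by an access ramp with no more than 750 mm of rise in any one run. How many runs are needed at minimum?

6 runs

4220 / 750 = 5.63, so 6 ramp runs are needed.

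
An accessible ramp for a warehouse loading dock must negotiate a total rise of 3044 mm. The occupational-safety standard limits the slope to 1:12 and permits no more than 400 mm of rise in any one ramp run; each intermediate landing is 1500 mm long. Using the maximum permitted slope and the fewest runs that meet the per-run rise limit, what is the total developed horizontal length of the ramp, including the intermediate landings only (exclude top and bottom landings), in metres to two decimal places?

At most 400 each: 3044/400 = 7.61, giving 8 ramp runs. That means 7 intermediate landings.
Horizontal run for 3044 mm of rise at 1:12 is 3044 × 12 = 36528 mm.
7 intermediate landings contribute 7 × 1500 = 10500 mm.
Developed length = 36528 + 10500 = 47028 mm.
= 47.03 m.

47.03 m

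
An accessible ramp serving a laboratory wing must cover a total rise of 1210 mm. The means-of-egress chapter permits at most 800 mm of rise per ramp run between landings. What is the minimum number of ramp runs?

2 runs

1210 / 800 = 1.51, so 2 ramp runs are needed.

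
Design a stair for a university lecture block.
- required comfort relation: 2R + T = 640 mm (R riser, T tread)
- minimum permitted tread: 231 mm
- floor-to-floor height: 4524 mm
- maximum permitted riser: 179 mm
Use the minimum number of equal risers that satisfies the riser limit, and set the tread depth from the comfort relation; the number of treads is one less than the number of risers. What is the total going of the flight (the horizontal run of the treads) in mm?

⌈4524/179⌉ = 26 risers.
Each riser is 4524/26 = 174 mm (≤ 179 mm).
T = 640 − 2·174 = 292 mm, which satisfies the 231 mm minimum.
Going = (26 − 1) × 292 = 7300 mm.

7300 mm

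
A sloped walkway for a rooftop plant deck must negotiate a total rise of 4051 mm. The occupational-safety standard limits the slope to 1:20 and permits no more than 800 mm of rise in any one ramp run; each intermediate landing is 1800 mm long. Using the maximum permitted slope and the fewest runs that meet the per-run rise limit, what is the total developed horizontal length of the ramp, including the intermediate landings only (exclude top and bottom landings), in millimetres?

At most 800 each: 4051/800 = 5.06, giving 6 ramp runs. That means 5 intermediate landings.
Horizontal run for 4051 mm of rise at 1:20 is 4051 × 20 = 81020 mm.
5 intermediate landings contribute 5 × 1800 = 9000 mm.
Developed length = 81020 + 9000 = 90020 mm.

90020 mm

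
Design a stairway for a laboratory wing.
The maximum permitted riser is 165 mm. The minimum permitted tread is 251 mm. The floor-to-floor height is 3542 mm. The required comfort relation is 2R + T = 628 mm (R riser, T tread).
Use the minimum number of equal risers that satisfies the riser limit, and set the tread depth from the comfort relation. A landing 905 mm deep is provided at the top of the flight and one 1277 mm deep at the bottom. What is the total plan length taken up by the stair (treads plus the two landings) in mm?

8608 mm

3542 / 165 = 21.47, so 22 risers are needed.
Each riser is 3542/22 = 161 mm (≤ 165 mm).
Tread T = 628 − 2 × 161 = 306 mm (≥ 251 mm).
Treads = 22 − 1 = 21; going = 21 × 306 = 6426 mm.
Enclosure = 6426 + 905 + 1277 = 8608 mm.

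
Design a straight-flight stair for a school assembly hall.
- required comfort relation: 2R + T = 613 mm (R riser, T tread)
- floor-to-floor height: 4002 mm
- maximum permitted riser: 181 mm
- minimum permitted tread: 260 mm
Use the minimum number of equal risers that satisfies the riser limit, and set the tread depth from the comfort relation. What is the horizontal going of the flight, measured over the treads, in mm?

5830 mm

4002 / 181 = 22.110 → round up to 23 risers.
R = 4002 ÷ 23 = 174 mm.
From 2R + T = 613: T = 613 − 348 = 265 mm.
Treads = 23 − 1 = 22; going = 22 × 265 = 5830 mm.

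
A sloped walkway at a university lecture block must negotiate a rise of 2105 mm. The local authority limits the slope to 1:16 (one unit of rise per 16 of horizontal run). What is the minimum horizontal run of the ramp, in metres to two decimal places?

At 1:16 the run is 16 × 2105 = 33680 mm.
33680 mm = 33.68 m.

33.68 m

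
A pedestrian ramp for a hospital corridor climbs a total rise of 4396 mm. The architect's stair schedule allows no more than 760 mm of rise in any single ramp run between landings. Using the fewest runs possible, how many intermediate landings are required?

5 intermediate landings

⌈4396/760⌉ = 6 ramp runs.
6 runs are separated by 5 intermediate landings.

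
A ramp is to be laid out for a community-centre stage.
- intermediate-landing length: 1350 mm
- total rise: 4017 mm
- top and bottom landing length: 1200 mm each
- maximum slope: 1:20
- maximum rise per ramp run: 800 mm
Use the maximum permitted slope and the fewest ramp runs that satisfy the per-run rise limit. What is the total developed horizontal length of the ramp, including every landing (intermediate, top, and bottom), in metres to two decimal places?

89.49 m

At most 800 each: 4017/800 = 5.02, giving 6 ramp runs. That means 5 intermediate landings.
Ramp run (horizontal) at 1:20: 4017 × 20 = 80340 mm.
5 intermediate landings contribute 5 × 1350 = 6750 mm.
Top and bottom landings: 2 × 1200 = 2400 mm.
Total = 80340 + 6750 + 2400 = 89490 mm.
= 89.49 m.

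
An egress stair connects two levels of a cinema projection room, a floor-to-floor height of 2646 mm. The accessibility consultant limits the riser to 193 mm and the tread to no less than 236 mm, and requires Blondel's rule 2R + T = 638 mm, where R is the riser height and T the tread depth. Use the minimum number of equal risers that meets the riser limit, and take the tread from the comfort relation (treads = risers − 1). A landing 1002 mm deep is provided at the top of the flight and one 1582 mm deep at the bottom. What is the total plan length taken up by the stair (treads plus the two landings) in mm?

2646 / 193 = 13.71, so 14 risers are needed.
Riser R = 2646 / 14 = 189 mm, within the 193 mm limit.
From 2R + T = 638: T = 638 − 378 = 260 mm.
Treads = 14 − 1 = 13; going = 13 × 260 = 3380 mm.
Enclosure = 3380 + 1002 + 1582 = 5964 mm.

5964 mm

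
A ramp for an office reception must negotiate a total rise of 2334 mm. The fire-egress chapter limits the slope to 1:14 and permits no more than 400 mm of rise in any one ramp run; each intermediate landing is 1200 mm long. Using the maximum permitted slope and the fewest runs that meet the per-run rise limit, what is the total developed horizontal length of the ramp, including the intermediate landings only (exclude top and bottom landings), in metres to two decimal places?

At most 400 each: 2334/400 = 5.83, giving 6 ramp runs. That means 5 intermediate landings.
Horizontal run for 2334 mm of rise at 1:14 is 2334 × 14 = 32676 mm.
Intermediate landings: 5 × 1200 = 6000 mm.
Developed length = 32676 + 6000 = 38676 mm.
= 38.68 m.

38.68 m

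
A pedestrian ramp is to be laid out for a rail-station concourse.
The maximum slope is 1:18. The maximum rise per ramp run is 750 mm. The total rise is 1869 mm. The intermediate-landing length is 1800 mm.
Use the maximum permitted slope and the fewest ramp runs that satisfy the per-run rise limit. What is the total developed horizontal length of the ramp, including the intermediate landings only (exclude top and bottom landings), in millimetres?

⌈1869/750⌉ = 3 ramp runs. That means 2 intermediate landings.
Ramp run (horizontal) at 1:18: 1869 × 18 = 33642 mm.
2 intermediate landings contribute 2 × 1800 = 3600 mm.
Developed length = 33642 + 3600 = 37242 mm.

37242 mm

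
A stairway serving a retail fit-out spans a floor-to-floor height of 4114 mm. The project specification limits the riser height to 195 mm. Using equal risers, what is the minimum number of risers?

⌈4114/195⌉ = 22 risers.

22 risers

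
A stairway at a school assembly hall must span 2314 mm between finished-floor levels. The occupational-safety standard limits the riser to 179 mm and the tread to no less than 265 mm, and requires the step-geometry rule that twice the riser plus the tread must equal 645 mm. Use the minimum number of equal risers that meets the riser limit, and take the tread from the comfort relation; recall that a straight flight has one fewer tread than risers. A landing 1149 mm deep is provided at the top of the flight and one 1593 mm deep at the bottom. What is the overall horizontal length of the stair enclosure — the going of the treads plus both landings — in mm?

6210 mm

⌈2314/179⌉ = 13 risers.
Each riser is 2314/13 = 178 mm (≤ 179 mm).
From 2R + T = 645: T = 645 − 356 = 289 mm.
Going = (13 − 1) × 289 = 3468 mm.
Add landings: 3468 + 1149 + 1593 = 6210 mm.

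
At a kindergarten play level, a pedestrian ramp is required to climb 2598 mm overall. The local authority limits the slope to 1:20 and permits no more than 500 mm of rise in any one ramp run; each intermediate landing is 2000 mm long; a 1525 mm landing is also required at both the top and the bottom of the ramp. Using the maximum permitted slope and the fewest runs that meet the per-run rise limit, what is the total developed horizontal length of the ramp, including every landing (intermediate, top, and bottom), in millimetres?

At most 500 each: 2598/500 = 5.20, giving 6 ramp runs. That means 5 intermediate landings.
Ramp run (horizontal) at 1:20: 2598 × 20 = 51960 mm.
Intermediate landings: 5 × 2000 = 10000 mm.
Top and bottom landings: 2 × 1525 = 3050 mm.
Total = 51960 + 10000 + 3050 = 65010 mm.

65010 mm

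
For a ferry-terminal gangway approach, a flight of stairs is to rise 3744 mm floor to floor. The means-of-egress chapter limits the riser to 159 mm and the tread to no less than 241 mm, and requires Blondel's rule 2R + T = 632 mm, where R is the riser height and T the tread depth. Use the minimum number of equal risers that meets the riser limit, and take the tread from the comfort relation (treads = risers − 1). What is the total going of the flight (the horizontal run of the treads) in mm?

⌈3744/159⌉ = 24 risers.
Each riser is 3744/24 = 156 mm (≤ 159 mm).
From 2R + T = 632: T = 632 − 312 = 320 mm.
24 risers give 23 treads; going = 23 × 320 = 7360 mm.

7360 mm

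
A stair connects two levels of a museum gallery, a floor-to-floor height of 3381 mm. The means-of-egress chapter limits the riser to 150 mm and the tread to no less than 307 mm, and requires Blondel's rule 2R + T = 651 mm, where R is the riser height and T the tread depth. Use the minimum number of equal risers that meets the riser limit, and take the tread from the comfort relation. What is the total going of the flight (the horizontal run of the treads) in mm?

At most 150 each: 3381/150 = 22.54, giving 23 risers.
R = 3381 ÷ 23 = 147 mm.
Tread T = 651 − 2 × 147 = 357 mm (≥ 307 mm).
Treads = 23 − 1 = 22; going = 22 × 357 = 7854 mm.

7854 mm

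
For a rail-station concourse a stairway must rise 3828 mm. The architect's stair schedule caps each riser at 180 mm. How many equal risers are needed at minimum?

⌈3828/180⌉ = 22 risers.

22 risers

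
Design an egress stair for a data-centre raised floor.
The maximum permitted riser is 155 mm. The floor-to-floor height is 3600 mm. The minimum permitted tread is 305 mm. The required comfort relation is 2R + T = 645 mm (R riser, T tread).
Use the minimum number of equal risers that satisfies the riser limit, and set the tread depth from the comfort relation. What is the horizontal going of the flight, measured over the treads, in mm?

3600 / 155 = 23.23, so 24 risers are needed.
R = 3600 ÷ 24 = 150 mm.
Tread T = 645 − 2 × 150 = 345 mm (≥ 305 mm).
Treads = 24 − 1 = 23; going = 23 × 345 = 7935 mm.

7935 mm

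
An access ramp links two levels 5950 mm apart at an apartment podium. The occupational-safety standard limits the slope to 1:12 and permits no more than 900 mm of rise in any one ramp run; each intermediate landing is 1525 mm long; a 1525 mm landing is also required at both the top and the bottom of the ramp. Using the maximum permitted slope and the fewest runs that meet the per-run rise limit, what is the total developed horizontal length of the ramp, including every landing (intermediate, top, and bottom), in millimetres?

5950 / 900 = 6.611 → round up to 7 ramp runs. That means 6 intermediate landings.
Horizontal run for 5950 mm of rise at 1:12 is 5950 × 12 = 71400 mm.
6 intermediate landings contribute 6 × 1525 = 9150 mm.
Top and bottom landings: 2 × 1525 = 3050 mm.
Total = 71400 + 9150 + 3050 = 83600 mm.

83600 mm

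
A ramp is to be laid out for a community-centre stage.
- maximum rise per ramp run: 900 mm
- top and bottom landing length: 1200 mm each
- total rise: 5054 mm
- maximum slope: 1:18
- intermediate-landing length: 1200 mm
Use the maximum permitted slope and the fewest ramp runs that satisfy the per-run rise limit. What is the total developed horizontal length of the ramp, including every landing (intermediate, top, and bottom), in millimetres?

99372 mm

5054 / 900 = 5.62, so 6 ramp runs are needed. That means 5 intermediate landings.
Ramp run (horizontal) at 1:18: 5054 × 18 = 90972 mm.
5 intermediate landings contribute 5 × 1200 = 6000 mm.
Top and bottom landings: 2 × 1200 = 2400 mm.
Total = 90972 + 6000 + 2400 = 99372 mm.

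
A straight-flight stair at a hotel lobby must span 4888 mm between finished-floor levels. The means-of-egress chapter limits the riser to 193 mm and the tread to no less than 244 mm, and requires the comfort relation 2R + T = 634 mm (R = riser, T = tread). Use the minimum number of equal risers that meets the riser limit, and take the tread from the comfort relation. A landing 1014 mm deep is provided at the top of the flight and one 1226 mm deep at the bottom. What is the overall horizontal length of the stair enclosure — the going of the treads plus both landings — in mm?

8690 mm

4888 / 193 = 25.33, so 26 risers are needed.
Each riser is 4888/26 = 188 mm (≤ 193 mm).
T = 634 − 2·188 = 258 mm, which satisfies the 244 mm minimum.
Treads = 26 − 1 = 25; going = 25 × 258 = 6450 mm.
Enclosure = 6450 + 1014 + 1226 = 8690 mm.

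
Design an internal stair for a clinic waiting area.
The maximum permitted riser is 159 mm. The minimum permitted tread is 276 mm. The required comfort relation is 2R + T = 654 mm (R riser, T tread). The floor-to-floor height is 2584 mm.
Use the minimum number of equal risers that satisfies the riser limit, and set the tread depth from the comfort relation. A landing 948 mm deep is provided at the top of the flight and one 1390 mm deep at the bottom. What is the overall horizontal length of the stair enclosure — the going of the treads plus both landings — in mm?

7938 mm

At most 159 each: 2584/159 = 16.25, giving 17 risers.
Each riser is 2584/17 = 152 mm (≤ 159 mm).
From 2R + T = 654: T = 654 − 304 = 350 mm.
17 risers give 16 treads; going = 16 × 350 = 5600 mm.
Enclosure = 5600 + 948 + 1390 = 7938 mm.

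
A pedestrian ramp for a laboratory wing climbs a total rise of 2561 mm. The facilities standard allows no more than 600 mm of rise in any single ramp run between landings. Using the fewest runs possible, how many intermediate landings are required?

4 intermediate landings

2561 / 600 = 4.27, so 5 ramp runs are needed.
5 runs are separated by 4 intermediate landings.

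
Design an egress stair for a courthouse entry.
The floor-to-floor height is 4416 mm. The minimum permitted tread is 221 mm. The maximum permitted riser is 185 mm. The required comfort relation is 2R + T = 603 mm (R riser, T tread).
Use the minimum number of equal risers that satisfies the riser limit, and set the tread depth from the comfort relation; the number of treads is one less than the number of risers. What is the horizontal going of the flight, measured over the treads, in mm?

At most 185 each: 4416/185 = 23.87, giving 24 risers.
R = 4416 ÷ 24 = 184 mm.
Tread T = 603 − 2 × 184 = 235 mm (≥ 221 mm).
24 risers give 23 treads; going = 23 × 235 = 5405 mm.

5405 mm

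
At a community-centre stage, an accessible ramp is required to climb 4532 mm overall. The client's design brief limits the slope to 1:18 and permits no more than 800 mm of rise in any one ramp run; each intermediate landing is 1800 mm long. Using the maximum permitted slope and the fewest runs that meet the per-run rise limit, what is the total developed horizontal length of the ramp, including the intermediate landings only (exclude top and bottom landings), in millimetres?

4532 / 800 = 5.67, so 6 ramp runs are needed. That means 5 intermediate landings.
Ramp run (horizontal) at 1:18: 4532 × 18 = 81576 mm.
Intermediate landings: 5 × 1800 = 9000 mm.
Total developed length = 81576 + 9000 = 90576 mm.

90576 mm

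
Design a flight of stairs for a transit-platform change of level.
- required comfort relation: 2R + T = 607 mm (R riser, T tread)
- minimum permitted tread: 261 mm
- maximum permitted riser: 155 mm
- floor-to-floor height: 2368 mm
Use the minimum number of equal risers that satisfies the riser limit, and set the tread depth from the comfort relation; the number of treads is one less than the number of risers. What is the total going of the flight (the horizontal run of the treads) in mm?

4665 mm

At most 155 each: 2368/155 = 15.28, giving 16 risers.
R = 2368 ÷ 16 = 148 mm.
From 2R + T = 607: T = 607 − 296 = 311 mm.
16 risers give 15 treads; going = 15 × 311 = 4665 mm.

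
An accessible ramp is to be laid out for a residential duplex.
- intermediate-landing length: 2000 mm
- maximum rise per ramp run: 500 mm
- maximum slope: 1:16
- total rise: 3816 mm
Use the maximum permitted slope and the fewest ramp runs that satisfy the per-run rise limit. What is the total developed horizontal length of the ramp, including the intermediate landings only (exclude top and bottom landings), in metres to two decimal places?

75.06 m

3816 / 500 = 7.63, so 8 ramp runs are needed. That means 7 intermediate landings.
Ramp run (horizontal) at 1:16: 3816 × 16 = 61056 mm.
7 intermediate landings contribute 7 × 2000 = 14000 mm.
Total developed length = 61056 + 14000 = 75056 mm.
= 75.06 m.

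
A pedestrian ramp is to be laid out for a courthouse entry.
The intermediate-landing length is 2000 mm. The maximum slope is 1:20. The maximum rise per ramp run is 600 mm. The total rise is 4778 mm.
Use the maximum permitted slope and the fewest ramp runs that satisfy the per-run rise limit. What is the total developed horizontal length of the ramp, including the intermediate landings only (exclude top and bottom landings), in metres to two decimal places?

109.56 m

4778 / 600 = 7.963 → round up to 8 ramp runs. That means 7 intermediate landings.
Ramp run (horizontal) at 1:20: 4778 × 20 = 95560 mm.
Intermediate landings: 7 × 2000 = 14000 mm.
Total developed length = 95560 + 14000 = 109560 mm.
= 109.56 m.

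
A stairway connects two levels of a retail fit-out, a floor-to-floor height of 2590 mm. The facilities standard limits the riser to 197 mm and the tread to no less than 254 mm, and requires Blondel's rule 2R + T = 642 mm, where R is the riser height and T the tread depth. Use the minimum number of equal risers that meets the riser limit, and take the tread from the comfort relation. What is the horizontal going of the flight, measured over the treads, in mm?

3536 mm

⌈2590/197⌉ = 14 risers.
R = 2590 ÷ 14 = 185 mm.
Tread T = 642 − 2 × 185 = 272 mm (≥ 254 mm).
Going = (14 − 1) × 272 = 3536 mm.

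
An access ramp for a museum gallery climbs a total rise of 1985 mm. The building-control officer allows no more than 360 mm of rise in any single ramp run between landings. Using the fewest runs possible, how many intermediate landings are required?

1985 / 360 = 5.51, so 6 ramp runs are needed.
6 runs are separated by 5 intermediate landings.

5 intermediate landings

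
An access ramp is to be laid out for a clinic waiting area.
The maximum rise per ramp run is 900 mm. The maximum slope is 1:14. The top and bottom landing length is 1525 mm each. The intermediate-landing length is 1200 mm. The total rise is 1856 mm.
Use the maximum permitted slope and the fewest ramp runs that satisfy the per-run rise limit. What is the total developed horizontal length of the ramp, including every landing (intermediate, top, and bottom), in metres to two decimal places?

At most 900 each: 1856/900 = 2.06, giving 3 ramp runs. That means 2 intermediate landings.
Horizontal run for 1856 mm of rise at 1:14 is 1856 × 14 = 25984 mm.
Intermediate landings: 2 × 1200 = 2400 mm.
Top and bottom landings: 2 × 1525 = 3050 mm.
Total = 25984 + 2400 + 3050 = 31434 mm.
= 31.43 m.

31.43 m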